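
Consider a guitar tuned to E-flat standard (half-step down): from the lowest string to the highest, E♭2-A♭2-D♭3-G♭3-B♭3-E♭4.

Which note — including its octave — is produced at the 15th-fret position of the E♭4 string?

The open E♭4 string plus 15 semitones: Eb–E–F–Gb–…–E–F–Gb.
The walk passes from B into C once, so the octave number goes from 4 to 5.
(Equivalently spelled F♯5.)

G♭5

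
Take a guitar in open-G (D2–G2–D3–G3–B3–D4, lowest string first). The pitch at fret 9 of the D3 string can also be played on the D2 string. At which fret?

Fret 9 on D3 is MIDI 50 + 9 = 59 (B3). On the D2 string (open MIDI 38), that pitch is 59 − 38 = fret 21.

21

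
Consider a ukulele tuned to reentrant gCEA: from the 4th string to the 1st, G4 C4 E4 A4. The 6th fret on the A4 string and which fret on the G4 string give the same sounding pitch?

8

Fret 6 on A4 is MIDI 69 + 6 = 75 (D♯5). On the G4 string (open MIDI 67), that pitch is 75 − 67 = fret 8.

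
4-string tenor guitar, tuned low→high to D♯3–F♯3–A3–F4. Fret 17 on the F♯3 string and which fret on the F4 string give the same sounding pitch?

6

Fret 17 on F♯3 is MIDI 54 + 17 = 71 (B4). On the F4 string (open MIDI 65), that pitch is 71 − 65 = fret 6.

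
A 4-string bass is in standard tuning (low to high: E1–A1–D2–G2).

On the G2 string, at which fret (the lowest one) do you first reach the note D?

7

From G2, count semitones up the chromatic scale until reaching D: G–G#–A–A#–B–C–C#–D — 7 steps.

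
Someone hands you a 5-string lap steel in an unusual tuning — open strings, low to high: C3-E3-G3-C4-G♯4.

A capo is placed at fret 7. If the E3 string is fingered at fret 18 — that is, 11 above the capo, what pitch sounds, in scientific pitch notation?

A♯4

The capo raises the open E3 by 7 semitones to B3; fretting 11 more gives E3 + 7 + 11 = E3 + 18 semitones = A♯4.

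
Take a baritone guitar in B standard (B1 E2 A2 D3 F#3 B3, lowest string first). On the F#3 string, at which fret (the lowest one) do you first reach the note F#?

0

From F#3, count semitones up the chromatic scale until reaching F#: F# — 0 steps.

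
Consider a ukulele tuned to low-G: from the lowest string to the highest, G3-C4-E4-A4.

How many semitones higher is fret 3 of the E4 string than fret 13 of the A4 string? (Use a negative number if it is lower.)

-15 semitones

E4 at fret 3 → G4 (MIDI 67); A4 at fret 13 → A#5 (MIDI 82).
67 − 82 = -15, so the two pitches are 15 semitones apart.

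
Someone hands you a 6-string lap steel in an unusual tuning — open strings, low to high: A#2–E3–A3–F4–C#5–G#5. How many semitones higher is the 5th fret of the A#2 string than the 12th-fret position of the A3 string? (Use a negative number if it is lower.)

A#2 at fret 5 → D#3 (MIDI 51); A3 at fret 12 → A4 (MIDI 69).
51 − 69 = -18, so the two pitches are 18 semitones apart.

-18 semitones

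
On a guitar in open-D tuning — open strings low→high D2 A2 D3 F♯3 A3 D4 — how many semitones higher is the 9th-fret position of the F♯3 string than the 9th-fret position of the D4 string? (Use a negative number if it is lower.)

F♯3 at fret 9 → D♯4 (MIDI 63); D4 at fret 9 → B4 (MIDI 71).
63 − 71 = -8, so the two pitches are 8 semitones apart.

-8 semitones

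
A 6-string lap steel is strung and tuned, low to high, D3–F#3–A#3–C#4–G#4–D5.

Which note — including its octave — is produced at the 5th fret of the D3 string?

The open D3 string plus 5 semitones: D–D#–E–F–F#–G.
No B→C boundary is crossed, so the octave stays at 3.

G3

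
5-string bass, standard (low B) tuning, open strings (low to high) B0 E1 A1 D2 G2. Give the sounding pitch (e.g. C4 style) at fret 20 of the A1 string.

F3

A1 is MIDI 33. Adding 20 gives 53, which is F3.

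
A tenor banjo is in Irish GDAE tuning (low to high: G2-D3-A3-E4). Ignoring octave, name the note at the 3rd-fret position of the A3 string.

The open A3 string plus 3 semitones: A–A#–B–C.

C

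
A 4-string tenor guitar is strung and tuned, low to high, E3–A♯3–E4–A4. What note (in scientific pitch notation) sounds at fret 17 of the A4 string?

D6

A4 is MIDI 69. Adding 17 gives 86, which is D6.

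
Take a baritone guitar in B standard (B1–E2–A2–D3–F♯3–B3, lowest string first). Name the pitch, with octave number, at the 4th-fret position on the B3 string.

Each fret is one semitone, so B3 + 4 = D♯4.

D♯4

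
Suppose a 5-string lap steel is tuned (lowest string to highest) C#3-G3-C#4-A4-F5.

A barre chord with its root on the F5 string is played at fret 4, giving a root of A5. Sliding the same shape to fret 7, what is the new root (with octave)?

C6

Moving from fret 4 to fret 7 shifts the root by 3 semitones.
A5 up 3 semitones is C6.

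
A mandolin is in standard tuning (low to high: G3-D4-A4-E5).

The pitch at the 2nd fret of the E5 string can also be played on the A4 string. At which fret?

Fret 2 on E5 is MIDI 76 + 2 = 78 (F♯5). On the A4 string (open MIDI 69), that pitch is 78 − 69 = fret 9.

9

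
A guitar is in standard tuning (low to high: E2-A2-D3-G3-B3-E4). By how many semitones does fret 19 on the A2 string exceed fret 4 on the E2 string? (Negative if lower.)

20 semitones

A2 at fret 19 → E4 (MIDI 64); E2 at fret 4 → G#2 (MIDI 44).
64 − 44 = 20, so the two pitches are 20 semitones apart.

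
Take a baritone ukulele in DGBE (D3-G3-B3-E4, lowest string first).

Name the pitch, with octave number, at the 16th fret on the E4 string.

The open E4 string plus 16 semitones: E–F–F#–G–…–F#–G–G#.
The walk passes from B into C once, so the octave number goes from 4 to 5.
(Equivalently spelled Ab5.)

G#5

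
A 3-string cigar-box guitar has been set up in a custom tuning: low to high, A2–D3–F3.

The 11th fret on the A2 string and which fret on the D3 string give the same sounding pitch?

A2 at fret 11 is A2 + 11 semitones = G#3.
The open D3 string is 5 semitones above the open A2, so the same pitch on the D3 string lies at fret 11 − 5 = 6.

6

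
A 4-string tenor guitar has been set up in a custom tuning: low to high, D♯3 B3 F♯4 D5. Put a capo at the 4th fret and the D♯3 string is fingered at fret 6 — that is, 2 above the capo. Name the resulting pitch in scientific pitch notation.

A3

The capo raises the open D♯3 by 4 semitones to G3; fretting 2 more gives D♯3 + 4 + 2 = D♯3 + 6 semitones = A3.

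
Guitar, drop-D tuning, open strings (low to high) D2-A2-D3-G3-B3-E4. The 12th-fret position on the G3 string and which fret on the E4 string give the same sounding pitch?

3

G3 at fret 12 is G3 + 12 semitones = G4.
The open E4 string is 9 semitones above the open G3, so the same pitch on the E4 string lies at fret 12 − 9 = 3.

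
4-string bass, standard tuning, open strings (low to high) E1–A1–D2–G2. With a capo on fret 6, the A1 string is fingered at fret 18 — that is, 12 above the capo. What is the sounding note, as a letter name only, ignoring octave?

D#

The capo raises the open A1 by 6 semitones to D#2; fretting 12 more gives A1 + 6 + 12 = A1 + 18 semitones, landing on D#.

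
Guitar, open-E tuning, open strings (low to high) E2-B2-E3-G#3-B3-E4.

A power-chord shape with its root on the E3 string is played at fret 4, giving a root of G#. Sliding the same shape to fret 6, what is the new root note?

A#

Moving from fret 4 to fret 6 shifts the root by 2 semitones.
G# up 2 semitones is A#.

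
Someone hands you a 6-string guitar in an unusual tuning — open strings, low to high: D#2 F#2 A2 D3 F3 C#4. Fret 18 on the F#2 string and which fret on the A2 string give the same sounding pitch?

F#2 at fret 18 is F#2 + 18 semitones = C4.
The open A2 string is 3 semitones above the open F#2, so the same pitch on the A2 string lies at fret 18 − 3 = 15.

15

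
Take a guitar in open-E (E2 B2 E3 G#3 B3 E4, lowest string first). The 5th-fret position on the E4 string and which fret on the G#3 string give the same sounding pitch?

Fret 5 on E4 is MIDI 64 + 5 = 69 (A4). On the G#3 string (open MIDI 56), that pitch is 69 − 56 = fret 13.

13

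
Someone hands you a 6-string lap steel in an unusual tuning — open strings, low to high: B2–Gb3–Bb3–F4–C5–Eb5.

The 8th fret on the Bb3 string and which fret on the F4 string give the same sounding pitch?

1

Bb3 at fret 8 is Bb3 + 8 semitones = Gb4.
The open F4 string is 7 semitones above the open Bb3, so the same pitch on the F4 string lies at fret 8 − 7 = 1.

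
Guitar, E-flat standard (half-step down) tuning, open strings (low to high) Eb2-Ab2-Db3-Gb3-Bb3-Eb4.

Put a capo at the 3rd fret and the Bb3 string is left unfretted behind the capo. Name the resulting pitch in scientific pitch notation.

The capo raises the open Bb3 by 3 semitones to Db4; fretting 0 more gives Bb3 + 3 + 0 = Bb3 + 3 semitones = Db4.
(Also written C#.)

Db4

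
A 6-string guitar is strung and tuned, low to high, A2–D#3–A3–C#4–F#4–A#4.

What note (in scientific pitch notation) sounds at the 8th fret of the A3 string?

A3 is MIDI 57. Adding 8 gives 65, which is F4.

F4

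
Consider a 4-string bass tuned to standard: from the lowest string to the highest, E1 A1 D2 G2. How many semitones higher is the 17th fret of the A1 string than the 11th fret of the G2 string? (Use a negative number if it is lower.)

-4 semitones

A1 at fret 17 → D3 (MIDI 50); G2 at fret 11 → F#3 (MIDI 54).
50 − 54 = -4, so the two pitches are 4 semitones apart.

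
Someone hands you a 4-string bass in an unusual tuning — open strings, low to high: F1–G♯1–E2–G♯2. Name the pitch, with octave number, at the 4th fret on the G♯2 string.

C3

The open G♯2 string plus 4 semitones: G#–A–A#–B–C.
The walk passes from B into C once, so the octave number goes from 2 to 3.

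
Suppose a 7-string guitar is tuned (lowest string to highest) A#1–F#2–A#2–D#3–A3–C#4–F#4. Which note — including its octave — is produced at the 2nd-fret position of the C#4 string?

Each fret is one semitone, so C#4 + 2 = D#4.

D#4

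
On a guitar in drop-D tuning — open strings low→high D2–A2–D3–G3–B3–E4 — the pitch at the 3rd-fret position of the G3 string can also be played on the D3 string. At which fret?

Fret 3 on G3 is MIDI 55 + 3 = 58 (A#3). On the D3 string (open MIDI 50), that pitch is 58 − 50 = fret 8.

8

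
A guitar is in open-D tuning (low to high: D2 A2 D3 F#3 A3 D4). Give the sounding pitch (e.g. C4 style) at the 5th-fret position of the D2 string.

G2

The open D2 string plus 5 semitones: D–D#–E–F–F#–G.
No B→C boundary is crossed, so the octave stays at 2.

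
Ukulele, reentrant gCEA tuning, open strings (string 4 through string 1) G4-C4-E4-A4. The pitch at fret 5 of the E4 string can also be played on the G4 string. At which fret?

E4 at fret 5 is E4 + 5 semitones = A4.
The open G4 string is 3 semitones above the open E4, so the same pitch on the G4 string lies at fret 5 − 3 = 2.

2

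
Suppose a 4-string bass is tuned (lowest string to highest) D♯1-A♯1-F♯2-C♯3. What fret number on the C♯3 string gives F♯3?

5

F♯3 is 5 semitones above the open C♯3 (C#–D–D#–E–F–F#), so it sits at fret 5.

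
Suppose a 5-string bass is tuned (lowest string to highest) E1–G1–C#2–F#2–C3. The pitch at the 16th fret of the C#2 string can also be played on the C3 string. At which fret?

5

C#2 at fret 16 is C#2 + 16 semitones = F3.
The open C3 string is 11 semitones above the open C#2, so the same pitch on the C3 string lies at fret 16 − 11 = 5.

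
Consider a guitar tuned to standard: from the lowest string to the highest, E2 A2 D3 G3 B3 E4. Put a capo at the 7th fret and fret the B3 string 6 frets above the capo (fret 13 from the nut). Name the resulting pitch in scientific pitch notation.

The capo raises the open B3 by 7 semitones to F#4; fretting 6 more gives B3 + 7 + 6 = B3 + 13 semitones = C5.

C5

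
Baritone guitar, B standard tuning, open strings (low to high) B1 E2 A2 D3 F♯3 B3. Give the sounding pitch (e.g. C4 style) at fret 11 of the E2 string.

D♯3

The open E2 string plus 11 semitones: E–F–F#–G–…–C#–D–D#.
The walk passes from B into C once, so the octave number goes from 2 to 3.
(Equivalently spelled E♭3.)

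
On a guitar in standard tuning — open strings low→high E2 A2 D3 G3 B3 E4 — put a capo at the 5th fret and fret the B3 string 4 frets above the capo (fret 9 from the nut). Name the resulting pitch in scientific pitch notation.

G#4

The capo raises the open B3 by 5 semitones to E4; fretting 4 more gives B3 + 5 + 4 = B3 + 9 semitones = G#4.
(Also written Ab.)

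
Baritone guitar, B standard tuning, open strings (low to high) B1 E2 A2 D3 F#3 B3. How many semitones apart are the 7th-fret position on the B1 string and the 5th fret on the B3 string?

B1 at fret 7 → F#2 (MIDI 42); B3 at fret 5 → E4 (MIDI 64).
42 − 64 = -22, so the two pitches are 22 semitones apart, with E4 the higher.

22 semitones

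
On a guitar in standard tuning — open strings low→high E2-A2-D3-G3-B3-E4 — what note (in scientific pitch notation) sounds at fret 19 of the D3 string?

A4

The open D3 string plus 19 semitones: D–D#–E–F–…–G–G#–A.
The walk passes from B into C once, so the octave number goes from 3 to 4.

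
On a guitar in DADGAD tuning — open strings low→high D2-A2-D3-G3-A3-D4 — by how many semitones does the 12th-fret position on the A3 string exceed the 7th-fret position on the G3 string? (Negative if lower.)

7 semitones

A3 at fret 12 → A4 (MIDI 69); G3 at fret 7 → D4 (MIDI 62).
69 − 62 = 7, so the two pitches are 7 semitones apart.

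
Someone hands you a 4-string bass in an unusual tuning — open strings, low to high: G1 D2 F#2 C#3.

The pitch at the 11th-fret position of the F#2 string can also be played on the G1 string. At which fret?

22

Fret 11 on F#2 is MIDI 42 + 11 = 53 (F3). On the G1 string (open MIDI 31), that pitch is 53 − 31 = fret 22.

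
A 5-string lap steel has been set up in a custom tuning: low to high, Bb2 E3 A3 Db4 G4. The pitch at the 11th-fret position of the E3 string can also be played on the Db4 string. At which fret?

E3 at fret 11 is E3 + 11 semitones = Eb4.
The open Db4 string is 9 semitones above the open E3, so the same pitch on the Db4 string lies at fret 11 − 9 = 2.

2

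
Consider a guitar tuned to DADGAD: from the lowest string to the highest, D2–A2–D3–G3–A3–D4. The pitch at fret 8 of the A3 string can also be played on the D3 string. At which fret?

15

Fret 8 on A3 is MIDI 57 + 8 = 65 (F4). On the D3 string (open MIDI 50), that pitch is 65 − 50 = fret 15.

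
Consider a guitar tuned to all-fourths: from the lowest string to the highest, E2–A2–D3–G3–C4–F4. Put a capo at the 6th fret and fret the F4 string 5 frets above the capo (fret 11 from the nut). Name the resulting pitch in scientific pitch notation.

The capo raises the open F4 by 6 semitones to B4; fretting 5 more gives F4 + 6 + 5 = F4 + 11 semitones = E5.

E5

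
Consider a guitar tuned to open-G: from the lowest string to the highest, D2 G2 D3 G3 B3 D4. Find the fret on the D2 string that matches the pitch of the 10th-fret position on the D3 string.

22

Fret 10 on D3 is MIDI 50 + 10 = 60 (C4). On the D2 string (open MIDI 38), that pitch is 60 − 38 = fret 22.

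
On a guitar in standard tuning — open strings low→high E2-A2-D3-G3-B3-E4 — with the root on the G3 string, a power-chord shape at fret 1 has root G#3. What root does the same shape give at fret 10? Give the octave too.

Moving from fret 1 to fret 10 shifts the root by 9 semitones.
G#3 up 9 semitones is F4.

F4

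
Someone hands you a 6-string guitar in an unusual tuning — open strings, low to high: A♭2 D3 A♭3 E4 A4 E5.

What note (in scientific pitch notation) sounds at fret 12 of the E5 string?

E6

E5 is MIDI 76. Adding 12 gives 88, which is E6.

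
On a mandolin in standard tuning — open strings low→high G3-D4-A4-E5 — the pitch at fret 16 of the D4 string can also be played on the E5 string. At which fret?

2

D4 at fret 16 is D4 + 16 semitones = F♯5.
The open E5 string is 14 semitones above the open D4, so the same pitch on the E5 string lies at fret 16 − 14 = 2.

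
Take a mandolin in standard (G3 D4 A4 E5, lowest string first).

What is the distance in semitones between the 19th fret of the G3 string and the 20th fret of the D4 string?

8 semitones

G3 at fret 19 → D5 (MIDI 74); D4 at fret 20 → A#5 (MIDI 82).
74 − 82 = -8, so the two pitches are 8 semitones apart, with A#5 the higher.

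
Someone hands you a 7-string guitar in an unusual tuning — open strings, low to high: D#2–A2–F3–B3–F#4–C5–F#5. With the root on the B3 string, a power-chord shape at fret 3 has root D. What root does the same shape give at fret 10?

Moving from fret 3 to fret 10 shifts the root by 7 semitones.
D up 7 semitones is A.

A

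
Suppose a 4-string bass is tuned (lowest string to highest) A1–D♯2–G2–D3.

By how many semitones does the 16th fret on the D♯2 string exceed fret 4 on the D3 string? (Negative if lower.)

1 semitone

D♯2 at fret 16 → G3 (MIDI 55); D3 at fret 4 → F♯3 (MIDI 54).
55 − 54 = 1, so the two pitches are 1 semitone apart.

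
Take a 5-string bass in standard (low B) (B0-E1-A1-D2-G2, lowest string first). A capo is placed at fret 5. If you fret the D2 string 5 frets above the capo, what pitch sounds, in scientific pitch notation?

The capo raises the open D2 by 5 semitones to G2; fretting 5 more gives D2 + 5 + 5 = D2 + 10 semitones = C3.

C3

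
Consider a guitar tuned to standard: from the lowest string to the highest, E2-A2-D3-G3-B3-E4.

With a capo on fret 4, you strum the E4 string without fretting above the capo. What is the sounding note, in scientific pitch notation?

G#4

The capo raises the open E4 by 4 semitones to G#4; fretting 0 more gives E4 + 4 + 0 = E4 + 4 semitones = G#4.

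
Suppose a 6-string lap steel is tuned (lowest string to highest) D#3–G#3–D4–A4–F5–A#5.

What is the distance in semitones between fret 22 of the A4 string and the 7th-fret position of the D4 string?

A4 at fret 22 → G6 (MIDI 91); D4 at fret 7 → A4 (MIDI 69).
91 − 69 = 22, so the two pitches are 22 semitones apart, with G6 the higher.

22 semitones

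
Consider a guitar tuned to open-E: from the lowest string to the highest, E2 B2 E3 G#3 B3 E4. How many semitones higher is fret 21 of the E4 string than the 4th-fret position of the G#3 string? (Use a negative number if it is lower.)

25 semitones

E4 at fret 21 → C#6 (MIDI 85); G#3 at fret 4 → C4 (MIDI 60).
85 − 60 = 25, so the two pitches are 25 semitones apart.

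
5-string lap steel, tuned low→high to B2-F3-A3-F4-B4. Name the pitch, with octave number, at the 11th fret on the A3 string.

The open A3 string plus 11 semitones: A–Bb–B–C–…–Gb–G–Ab.
The walk passes from B into C once, so the octave number goes from 3 to 4.

Ab4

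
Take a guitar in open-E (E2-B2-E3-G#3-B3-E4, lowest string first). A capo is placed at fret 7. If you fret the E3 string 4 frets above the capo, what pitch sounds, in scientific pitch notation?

D#4

The capo raises the open E3 by 7 semitones to B3; fretting 4 more gives E3 + 7 + 4 = E3 + 11 semitones = D#4.
(Also written Eb.)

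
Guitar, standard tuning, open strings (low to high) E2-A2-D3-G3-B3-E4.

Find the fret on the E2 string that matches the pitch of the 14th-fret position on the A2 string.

A2 at fret 14 is A2 + 14 semitones = B3.
The open E2 string is 5 semitones below the open A2, so the same pitch on the E2 string lies at fret 14 + 5 = 19.

19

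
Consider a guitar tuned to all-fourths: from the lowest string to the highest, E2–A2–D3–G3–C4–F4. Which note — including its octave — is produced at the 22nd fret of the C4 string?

A#5

The open C4 string plus 22 semitones: C–C#–D–D#–…–G#–A–A#.
The walk passes from B into C once, so the octave number goes from 4 to 5.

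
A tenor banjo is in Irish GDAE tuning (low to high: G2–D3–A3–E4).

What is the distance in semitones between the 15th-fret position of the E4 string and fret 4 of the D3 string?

25 semitones

E4 at fret 15 → G5 (MIDI 79); D3 at fret 4 → F#3 (MIDI 54).
79 − 54 = 25, so the two pitches are 25 semitones apart, with G5 the higher.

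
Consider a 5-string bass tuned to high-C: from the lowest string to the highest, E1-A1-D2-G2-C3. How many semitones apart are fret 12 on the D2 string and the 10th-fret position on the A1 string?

7 semitones

D2 at fret 12 → D3 (MIDI 50); A1 at fret 10 → G2 (MIDI 43).
50 − 43 = 7, so the two pitches are 7 semitones apart, with D3 the higher.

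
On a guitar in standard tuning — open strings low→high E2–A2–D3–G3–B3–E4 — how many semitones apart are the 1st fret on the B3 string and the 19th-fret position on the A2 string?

B3 at fret 1 → C4 (MIDI 60); A2 at fret 19 → E4 (MIDI 64).
60 − 64 = -4, so the two pitches are 4 semitones apart, with E4 the higher.

4 semitones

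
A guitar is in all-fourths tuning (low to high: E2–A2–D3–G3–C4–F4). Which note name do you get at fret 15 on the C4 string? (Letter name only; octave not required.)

D♯

Each fret is one semitone, so C4 + 15 = D♯.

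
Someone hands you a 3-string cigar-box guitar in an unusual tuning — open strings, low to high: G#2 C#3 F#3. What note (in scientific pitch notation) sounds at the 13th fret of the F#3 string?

G4

Each fret is one semitone, so F#3 + 13 = G4.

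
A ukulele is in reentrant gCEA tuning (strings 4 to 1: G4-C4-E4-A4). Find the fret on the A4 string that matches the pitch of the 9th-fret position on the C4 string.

C4 at fret 9 is C4 + 9 semitones = A4.
The open A4 string is 9 semitones above the open C4, so the same pitch on the A4 string lies at fret 9 − 9 = 0.

0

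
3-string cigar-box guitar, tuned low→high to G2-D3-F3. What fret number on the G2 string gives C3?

5

C3 is 5 semitones above the open G2 (G–G#–A–A#–B–C), so it sits at fret 5.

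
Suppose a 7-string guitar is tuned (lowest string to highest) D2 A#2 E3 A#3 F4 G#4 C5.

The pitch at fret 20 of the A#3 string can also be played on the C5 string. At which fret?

Fret 20 on A#3 is MIDI 58 + 20 = 78 (F#5). On the C5 string (open MIDI 72), that pitch is 78 − 72 = fret 6.

6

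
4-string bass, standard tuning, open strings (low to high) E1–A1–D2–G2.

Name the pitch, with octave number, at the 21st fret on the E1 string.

C#3

The open E1 string plus 21 semitones: E–F–F#–G–…–B–C–C#.
The walk passes from B into C 2 times, so the octave number goes from 1 to 3.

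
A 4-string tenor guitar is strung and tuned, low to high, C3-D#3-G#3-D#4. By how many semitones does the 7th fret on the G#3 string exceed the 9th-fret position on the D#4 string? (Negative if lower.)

-9 semitones

G#3 at fret 7 → D#4 (MIDI 63); D#4 at fret 9 → C5 (MIDI 72).
63 − 72 = -9, so the two pitches are 9 semitones apart.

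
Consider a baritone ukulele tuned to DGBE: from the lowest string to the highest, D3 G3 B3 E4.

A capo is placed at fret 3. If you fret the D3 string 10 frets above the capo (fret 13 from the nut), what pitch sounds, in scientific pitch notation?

The capo raises the open D3 by 3 semitones to F3; fretting 10 more gives D3 + 3 + 10 = D3 + 13 semitones = D#4.

D#4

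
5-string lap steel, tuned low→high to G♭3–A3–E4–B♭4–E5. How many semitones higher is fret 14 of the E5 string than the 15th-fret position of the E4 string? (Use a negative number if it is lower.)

E5 at fret 14 → G♭6 (MIDI 90); E4 at fret 15 → G5 (MIDI 79).
90 − 79 = 11, so the two pitches are 11 semitones apart.

11 semitones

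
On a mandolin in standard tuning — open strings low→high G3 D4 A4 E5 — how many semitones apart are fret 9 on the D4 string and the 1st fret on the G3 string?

15 semitones

D4 at fret 9 → B4 (MIDI 71); G3 at fret 1 → G#3 (MIDI 56).
71 − 56 = 15, so the two pitches are 15 semitones apart, with B4 the higher.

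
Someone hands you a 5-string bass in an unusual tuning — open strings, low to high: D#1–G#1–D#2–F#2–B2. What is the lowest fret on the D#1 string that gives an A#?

From D#1, count semitones up the chromatic scale until reaching A#: D#–E–F–F#–G–G#–A–A# — 7 steps.

7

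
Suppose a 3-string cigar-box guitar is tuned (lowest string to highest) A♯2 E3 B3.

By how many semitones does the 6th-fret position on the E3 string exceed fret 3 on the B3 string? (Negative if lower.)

-4 semitones

E3 at fret 6 → A♯3 (MIDI 58); B3 at fret 3 → D4 (MIDI 62).
58 − 62 = -4, so the two pitches are 4 semitones apart.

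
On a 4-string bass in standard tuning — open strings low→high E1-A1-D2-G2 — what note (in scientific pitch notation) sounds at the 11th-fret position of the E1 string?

E1 is MIDI 28. Adding 11 gives 39, which is D#2.
(Equivalently spelled Eb2.)

D#2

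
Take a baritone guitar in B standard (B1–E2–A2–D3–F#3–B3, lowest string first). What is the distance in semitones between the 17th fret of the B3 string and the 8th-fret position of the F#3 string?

B3 at fret 17 → E5 (MIDI 76); F#3 at fret 8 → D4 (MIDI 62).
76 − 62 = 14, so the two pitches are 14 semitones apart, with E5 the higher.

14 semitones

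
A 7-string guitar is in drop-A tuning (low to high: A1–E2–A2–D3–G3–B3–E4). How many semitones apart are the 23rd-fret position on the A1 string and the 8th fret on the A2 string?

3 semitones

A1 at fret 23 → G♯3 (MIDI 56); A2 at fret 8 → F3 (MIDI 53).
56 − 53 = 3, so the two pitches are 3 semitones apart, with G♯3 the higher.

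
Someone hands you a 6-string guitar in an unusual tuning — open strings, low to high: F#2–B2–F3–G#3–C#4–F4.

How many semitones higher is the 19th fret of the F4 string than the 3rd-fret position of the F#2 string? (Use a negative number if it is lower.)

F4 at fret 19 → C6 (MIDI 84); F#2 at fret 3 → A2 (MIDI 45).
84 − 45 = 39, so the two pitches are 39 semitones apart.

39 semitones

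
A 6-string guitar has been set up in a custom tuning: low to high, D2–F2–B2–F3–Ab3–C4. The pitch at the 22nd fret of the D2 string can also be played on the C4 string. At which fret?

0

D2 at fret 22 is D2 + 22 semitones = C4.
The open C4 string is 22 semitones above the open D2, so the same pitch on the C4 string lies at fret 22 − 22 = 0.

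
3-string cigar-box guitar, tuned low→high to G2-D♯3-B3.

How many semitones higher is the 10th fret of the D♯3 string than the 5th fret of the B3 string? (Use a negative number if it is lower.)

-3 semitones

D♯3 at fret 10 → C♯4 (MIDI 61); B3 at fret 5 → E4 (MIDI 64).
61 − 64 = -3, so the two pitches are 3 semitones apart.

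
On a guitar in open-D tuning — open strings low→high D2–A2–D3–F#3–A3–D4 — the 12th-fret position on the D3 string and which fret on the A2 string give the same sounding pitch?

17

Fret 12 on D3 is MIDI 50 + 12 = 62 (D4). On the A2 string (open MIDI 45), that pitch is 62 − 45 = fret 17.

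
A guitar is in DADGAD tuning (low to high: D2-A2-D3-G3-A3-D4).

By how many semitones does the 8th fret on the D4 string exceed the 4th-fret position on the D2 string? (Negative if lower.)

D4 at fret 8 → A#4 (MIDI 70); D2 at fret 4 → F#2 (MIDI 42).
70 − 42 = 28, so the two pitches are 28 semitones apart.

28 semitones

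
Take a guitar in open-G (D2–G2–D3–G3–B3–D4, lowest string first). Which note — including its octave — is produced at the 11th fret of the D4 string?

D4 is MIDI 62. Adding 11 gives 73, which is C♯5.

C♯5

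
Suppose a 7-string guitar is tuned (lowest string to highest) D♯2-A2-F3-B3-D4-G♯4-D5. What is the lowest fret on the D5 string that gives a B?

9

From D5, count semitones up the chromatic scale until reaching B: D–D#–E–F–F#–G–G#–A–A#–B — 9 steps.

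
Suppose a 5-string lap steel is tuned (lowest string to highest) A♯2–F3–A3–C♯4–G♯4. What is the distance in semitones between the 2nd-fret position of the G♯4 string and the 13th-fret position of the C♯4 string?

4 semitones

G♯4 at fret 2 → A♯4 (MIDI 70); C♯4 at fret 13 → D5 (MIDI 74).
70 − 74 = -4, so the two pitches are 4 semitones apart, with D5 the higher.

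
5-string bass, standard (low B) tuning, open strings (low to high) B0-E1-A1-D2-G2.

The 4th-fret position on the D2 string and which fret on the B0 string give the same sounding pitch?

D2 at fret 4 is D2 + 4 semitones = F#2.
The open B0 string is 15 semitones below the open D2, so the same pitch on the B0 string lies at fret 4 + 15 = 19.

19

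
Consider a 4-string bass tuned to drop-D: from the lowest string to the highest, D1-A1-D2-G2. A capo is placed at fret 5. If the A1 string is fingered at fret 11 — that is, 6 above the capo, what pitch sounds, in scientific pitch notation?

G#2

The capo raises the open A1 by 5 semitones to D2; fretting 6 more gives A1 + 5 + 6 = A1 + 11 semitones = G#2.
(Also written Ab.)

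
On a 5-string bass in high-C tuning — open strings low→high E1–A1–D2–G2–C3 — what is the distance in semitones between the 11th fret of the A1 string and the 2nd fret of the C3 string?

A1 at fret 11 → G♯2 (MIDI 44); C3 at fret 2 → D3 (MIDI 50).
44 − 50 = -6, so the two pitches are 6 semitones apart, with D3 the higher.

6 semitones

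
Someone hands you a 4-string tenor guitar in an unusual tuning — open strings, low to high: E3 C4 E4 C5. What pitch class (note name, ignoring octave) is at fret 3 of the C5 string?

D#

Each fret is one semitone, so C5 + 3 = D#.
(Equivalently spelled Eb.)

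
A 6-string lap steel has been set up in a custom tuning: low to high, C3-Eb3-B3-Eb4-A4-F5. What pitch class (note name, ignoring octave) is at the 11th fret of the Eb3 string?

Eb3 is MIDI 51. Adding 11 gives 62; 62 mod 12 = 2, i.e. D.

D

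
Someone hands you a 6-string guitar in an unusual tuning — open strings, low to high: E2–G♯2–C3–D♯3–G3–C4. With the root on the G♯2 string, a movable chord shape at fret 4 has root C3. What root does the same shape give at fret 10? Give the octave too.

Moving from fret 4 to fret 10 shifts the root by 6 semitones.
C3 up 6 semitones is F♯3.

F♯3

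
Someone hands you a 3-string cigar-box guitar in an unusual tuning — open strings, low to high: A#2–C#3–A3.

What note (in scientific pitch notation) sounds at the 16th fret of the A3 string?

A3 is MIDI 57. Adding 16 gives 73, which is C#5.
(Equivalently spelled Db5.)

C#5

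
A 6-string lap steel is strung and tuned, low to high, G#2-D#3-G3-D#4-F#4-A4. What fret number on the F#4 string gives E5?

10

E5 is 10 semitones above the open F#4 (F#–G–G#–A–…–D–D#–E), so it sits at fret 10.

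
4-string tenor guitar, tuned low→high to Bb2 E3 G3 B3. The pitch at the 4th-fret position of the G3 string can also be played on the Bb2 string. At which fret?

G3 at fret 4 is G3 + 4 semitones = B3.
The open Bb2 string is 9 semitones below the open G3, so the same pitch on the Bb2 string lies at fret 4 + 9 = 13.

13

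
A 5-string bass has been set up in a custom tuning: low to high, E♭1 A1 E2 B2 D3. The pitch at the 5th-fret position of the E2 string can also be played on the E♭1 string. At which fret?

18

E2 at fret 5 is E2 + 5 semitones = A2.
The open E♭1 string is 13 semitones below the open E2, so the same pitch on the E♭1 string lies at fret 5 + 13 = 18.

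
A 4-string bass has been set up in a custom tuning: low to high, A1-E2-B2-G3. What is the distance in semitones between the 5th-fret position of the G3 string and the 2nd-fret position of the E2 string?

G3 at fret 5 → C4 (MIDI 60); E2 at fret 2 → F#2 (MIDI 42).
60 − 42 = 18, so the two pitches are 18 semitones apart, with C4 the higher.

18 semitones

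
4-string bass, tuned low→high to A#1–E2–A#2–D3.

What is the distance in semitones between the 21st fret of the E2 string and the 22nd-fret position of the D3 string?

11 semitones

E2 at fret 21 → C#4 (MIDI 61); D3 at fret 22 → C5 (MIDI 72).
61 − 72 = -11, so the two pitches are 11 semitones apart, with C5 the higher.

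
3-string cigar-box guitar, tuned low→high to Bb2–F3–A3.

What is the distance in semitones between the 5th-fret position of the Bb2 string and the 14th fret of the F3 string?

16 semitones

Bb2 at fret 5 → Eb3 (MIDI 51); F3 at fret 14 → G4 (MIDI 67).
51 − 67 = -16, so the two pitches are 16 semitones apart, with G4 the higher.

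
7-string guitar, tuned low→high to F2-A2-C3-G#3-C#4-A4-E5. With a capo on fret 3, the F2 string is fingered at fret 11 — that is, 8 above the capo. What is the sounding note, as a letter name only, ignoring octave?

E

The capo raises the open F2 by 3 semitones to G#2; fretting 8 more gives F2 + 3 + 8 = F2 + 11 semitones, landing on E.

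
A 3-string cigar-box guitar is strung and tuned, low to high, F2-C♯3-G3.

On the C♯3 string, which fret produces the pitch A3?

8

A3 is 8 semitones above the open C♯3 (C#–D–D#–E–F–F#–G–G#–A), so it sits at fret 8.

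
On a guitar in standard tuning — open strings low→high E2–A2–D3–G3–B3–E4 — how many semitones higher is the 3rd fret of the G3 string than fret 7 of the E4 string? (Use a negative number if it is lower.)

G3 at fret 3 → A#3 (MIDI 58); E4 at fret 7 → B4 (MIDI 71).
58 − 71 = -13, so the two pitches are 13 semitones apart.

-13 semitones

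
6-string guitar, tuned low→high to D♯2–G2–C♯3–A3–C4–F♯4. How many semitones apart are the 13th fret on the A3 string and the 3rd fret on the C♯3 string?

18 semitones

A3 at fret 13 → A♯4 (MIDI 70); C♯3 at fret 3 → E3 (MIDI 52).
70 − 52 = 18, so the two pitches are 18 semitones apart, with A♯4 the higher.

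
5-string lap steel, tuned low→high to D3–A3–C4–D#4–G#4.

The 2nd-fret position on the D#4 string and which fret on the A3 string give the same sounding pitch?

8

D#4 at fret 2 is D#4 + 2 semitones = F4.
The open A3 string is 6 semitones below the open D#4, so the same pitch on the A3 string lies at fret 2 + 6 = 8.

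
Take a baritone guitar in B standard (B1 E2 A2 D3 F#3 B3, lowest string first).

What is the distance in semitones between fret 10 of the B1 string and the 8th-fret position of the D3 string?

13 semitones

B1 at fret 10 → A2 (MIDI 45); D3 at fret 8 → A#3 (MIDI 58).
45 − 58 = -13, so the two pitches are 13 semitones apart, with A#3 the higher.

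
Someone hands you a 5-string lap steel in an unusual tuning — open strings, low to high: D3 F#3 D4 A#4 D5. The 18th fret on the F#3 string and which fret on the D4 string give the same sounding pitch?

Fret 18 on F#3 is MIDI 54 + 18 = 72 (C5). On the D4 string (open MIDI 62), that pitch is 72 − 62 = fret 10.

10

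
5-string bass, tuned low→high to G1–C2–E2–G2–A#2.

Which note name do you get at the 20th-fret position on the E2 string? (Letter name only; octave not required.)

C

E2 is MIDI 40. Adding 20 gives 60; 60 mod 12 = 0, i.e. C.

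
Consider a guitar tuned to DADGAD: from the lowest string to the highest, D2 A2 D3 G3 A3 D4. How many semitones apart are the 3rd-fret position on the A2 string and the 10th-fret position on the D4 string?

24 semitones

A2 at fret 3 → C3 (MIDI 48); D4 at fret 10 → C5 (MIDI 72).
48 − 72 = -24, so the two pitches are 24 semitones apart, with C5 the higher.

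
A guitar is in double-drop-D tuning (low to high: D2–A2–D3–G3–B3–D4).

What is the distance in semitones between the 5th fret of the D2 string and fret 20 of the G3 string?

32 semitones

D2 at fret 5 → G2 (MIDI 43); G3 at fret 20 → D♯5 (MIDI 75).
43 − 75 = -32, so the two pitches are 32 semitones apart, with D♯5 the higher.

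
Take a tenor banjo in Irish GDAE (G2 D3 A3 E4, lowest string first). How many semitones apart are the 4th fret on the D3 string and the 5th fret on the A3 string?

D3 at fret 4 → F♯3 (MIDI 54); A3 at fret 5 → D4 (MIDI 62).
54 − 62 = -8, so the two pitches are 8 semitones apart, with D4 the higher.

8 semitones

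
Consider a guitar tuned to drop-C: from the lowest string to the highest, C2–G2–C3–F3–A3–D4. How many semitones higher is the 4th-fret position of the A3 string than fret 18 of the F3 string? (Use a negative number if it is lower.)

-10 semitones

A3 at fret 4 → C#4 (MIDI 61); F3 at fret 18 → B4 (MIDI 71).
61 − 71 = -10, so the two pitches are 10 semitones apart.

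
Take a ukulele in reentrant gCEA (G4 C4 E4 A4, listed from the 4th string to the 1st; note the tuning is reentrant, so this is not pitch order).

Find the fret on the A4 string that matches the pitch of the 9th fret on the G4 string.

7

G4 at fret 9 is G4 + 9 semitones = E5.
The open A4 string is 2 semitones above the open G4, so the same pitch on the A4 string lies at fret 9 − 2 = 7.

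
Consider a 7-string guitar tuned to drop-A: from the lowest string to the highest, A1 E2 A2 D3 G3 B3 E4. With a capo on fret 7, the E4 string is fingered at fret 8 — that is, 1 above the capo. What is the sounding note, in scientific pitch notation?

C5

The capo raises the open E4 by 7 semitones to B4; fretting 1 more gives E4 + 7 + 1 = E4 + 8 semitones = C5.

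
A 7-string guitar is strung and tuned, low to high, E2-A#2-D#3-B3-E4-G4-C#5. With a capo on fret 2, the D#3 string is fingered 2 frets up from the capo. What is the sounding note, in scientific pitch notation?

The capo raises the open D#3 by 2 semitones to F3; fretting 2 more gives D#3 + 2 + 2 = D#3 + 4 semitones = G3.

G3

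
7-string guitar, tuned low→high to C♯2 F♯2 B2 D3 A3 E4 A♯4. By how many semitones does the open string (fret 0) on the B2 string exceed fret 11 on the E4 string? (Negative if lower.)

-28 semitones

B2 at fret 0 → B2 (MIDI 47); E4 at fret 11 → D♯5 (MIDI 75).
47 − 75 = -28, so the two pitches are 28 semitones apart.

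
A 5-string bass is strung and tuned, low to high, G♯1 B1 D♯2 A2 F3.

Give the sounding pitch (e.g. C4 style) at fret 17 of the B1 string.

The open B1 string plus 17 semitones: B–C–C#–D–…–D–D#–E.
The walk passes from B into C 2 times, so the octave number goes from 1 to 3.

E3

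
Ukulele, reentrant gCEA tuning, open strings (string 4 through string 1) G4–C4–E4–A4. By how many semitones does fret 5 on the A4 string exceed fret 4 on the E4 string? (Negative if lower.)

6 semitones

A4 at fret 5 → D5 (MIDI 74); E4 at fret 4 → G#4 (MIDI 68).
74 − 68 = 6, so the two pitches are 6 semitones apart.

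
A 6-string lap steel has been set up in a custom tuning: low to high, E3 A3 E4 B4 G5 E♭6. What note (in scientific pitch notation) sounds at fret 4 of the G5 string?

Each fret is one semitone, so G5 + 4 = B5.

B5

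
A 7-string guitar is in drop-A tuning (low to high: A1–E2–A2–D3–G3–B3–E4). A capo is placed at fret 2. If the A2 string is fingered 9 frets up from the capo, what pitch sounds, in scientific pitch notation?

G#3

The capo raises the open A2 by 2 semitones to B2; fretting 9 more gives A2 + 2 + 9 = A2 + 11 semitones = G#3.
(Also written Ab.)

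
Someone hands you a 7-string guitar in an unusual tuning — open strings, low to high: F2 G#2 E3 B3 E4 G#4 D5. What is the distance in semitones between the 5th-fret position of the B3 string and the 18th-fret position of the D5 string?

B3 at fret 5 → E4 (MIDI 64); D5 at fret 18 → G#6 (MIDI 92).
64 − 92 = -28, so the two pitches are 28 semitones apart, with G#6 the higher.

28 semitones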